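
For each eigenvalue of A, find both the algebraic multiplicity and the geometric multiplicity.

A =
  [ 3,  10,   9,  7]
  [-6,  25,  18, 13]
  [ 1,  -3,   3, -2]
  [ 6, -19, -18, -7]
λ = 6: alg = 4, geom = 2

Step 1 — factor the characteristic polynomial to read off the algebraic multiplicities:
  χ_A(x) = (x - 6)^4

Step 2 — compute geometric multiplicities via the rank-nullity identity g(λ) = n − rank(A − λI):
  rank(A − (6)·I) = 2, so dim ker(A − (6)·I) = n − 2 = 2

Summary:
  λ = 6: algebraic multiplicity = 4, geometric multiplicity = 2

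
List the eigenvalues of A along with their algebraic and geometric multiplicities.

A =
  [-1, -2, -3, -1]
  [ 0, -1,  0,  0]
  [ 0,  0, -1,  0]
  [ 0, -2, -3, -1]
λ = -1: alg = 4, geom = 2

Step 1 — factor the characteristic polynomial to read off the algebraic multiplicities:
  χ_A(x) = (x + 1)^4

Step 2 — compute geometric multiplicities via the rank-nullity identity g(λ) = n − rank(A − λI):
  rank(A − (-1)·I) = 2, so dim ker(A − (-1)·I) = n − 2 = 2

Summary:
  λ = -1: algebraic multiplicity = 4, geometric multiplicity = 2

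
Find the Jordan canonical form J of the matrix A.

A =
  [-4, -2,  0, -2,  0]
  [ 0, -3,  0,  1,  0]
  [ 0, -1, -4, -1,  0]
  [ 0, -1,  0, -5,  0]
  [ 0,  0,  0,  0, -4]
J_2(-4) ⊕ J_1(-4) ⊕ J_1(-4) ⊕ J_1(-4)

The characteristic polynomial is
  det(x·I − A) = x^5 + 20*x^4 + 160*x^3 + 640*x^2 + 1280*x + 1024 = (x + 4)^5

Eigenvalues and multiplicities (the geometric multiplicity of λ is n − rank(A − λI), which equals the number of Jordan blocks for λ):
  λ = -4: algebraic multiplicity = 5, geometric multiplicity = 4

Determining the block sizes for each eigenvalue:
  λ = -4: 4 blocks summing to 5 forces exactly one block of size 2 and the rest size 1 → block sizes [2, 1, 1, 1]

Assembling the blocks gives a Jordan form
J =
  [-4,  1,  0,  0,  0]
  [ 0, -4,  0,  0,  0]
  [ 0,  0, -4,  0,  0]
  [ 0,  0,  0, -4,  0]
  [ 0,  0,  0,  0, -4]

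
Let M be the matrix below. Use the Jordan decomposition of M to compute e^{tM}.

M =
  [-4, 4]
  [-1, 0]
e^{tM} =
  [-2*t*exp(-2*t) + exp(-2*t), 4*t*exp(-2*t)]
  [-t*exp(-2*t), 2*t*exp(-2*t) + exp(-2*t)]

Strategy: write M = P · J · P⁻¹ where J is a Jordan canonical form, so e^{tM} = P · e^{tJ} · P⁻¹, and e^{tJ} can be computed block-by-block.

M has Jordan form
J =
  [-2,  1]
  [ 0, -2]
(up to reordering of blocks).

Per-block formulas:
  For a 2×2 Jordan block J_2(-2): exp(t · J_2(-2)) = e^(-2t)·(I + t·N), where N is the 2×2 nilpotent shift.

After assembling e^{tJ} and conjugating by P, we get:

e^{tM} =
  [-2*t*exp(-2*t) + exp(-2*t), 4*t*exp(-2*t)]
  [-t*exp(-2*t), 2*t*exp(-2*t) + exp(-2*t)]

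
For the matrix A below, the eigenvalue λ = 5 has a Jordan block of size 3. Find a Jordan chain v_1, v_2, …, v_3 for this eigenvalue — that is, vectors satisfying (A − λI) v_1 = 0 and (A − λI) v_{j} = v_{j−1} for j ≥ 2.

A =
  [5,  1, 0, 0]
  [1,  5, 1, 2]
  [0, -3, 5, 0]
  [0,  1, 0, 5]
A Jordan chain for λ = 5 of length 3:
v_1 = (1, 0, -3, 1)ᵀ
v_2 = (0, 1, 0, 0)ᵀ
v_3 = (1, 0, 0, 0)ᵀ

Let N = A − (5)·I. We want v_3 with N^3 v_3 = 0 but N^2 v_3 ≠ 0; then v_{j-1} := N · v_j for j = 3, …, 2.

Pick v_3 = (1, 0, 0, 0)ᵀ.
Then v_2 = N · v_3 = (0, 1, 0, 0)ᵀ.
Then v_1 = N · v_2 = (1, 0, -3, 1)ᵀ.

Sanity check: (A − (5)·I) v_1 = (0, 0, 0, 0)ᵀ = 0. ✓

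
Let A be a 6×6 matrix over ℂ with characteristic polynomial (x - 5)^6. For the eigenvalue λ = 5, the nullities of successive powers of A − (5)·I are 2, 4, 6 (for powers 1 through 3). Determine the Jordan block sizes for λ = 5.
Block sizes for λ = 5: [3, 3]

From the dimensions of kernels of powers, the number of Jordan blocks of size at least j is d_j − d_{j−1} where d_j = dim ker(N^j) (with d_0 = 0). Computing the differences gives [2, 2, 2].
The number of blocks of size exactly k is (#blocks of size ≥ k) − (#blocks of size ≥ k + 1), so the partition is: 2 block(s) of size 3.
In nonincreasing order the block sizes are [3, 3].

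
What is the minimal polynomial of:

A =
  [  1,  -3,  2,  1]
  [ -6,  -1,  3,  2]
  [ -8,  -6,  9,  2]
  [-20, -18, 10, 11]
x^3 - 15*x^2 + 75*x - 125

The characteristic polynomial is χ_A(x) = (x - 5)^4, so the eigenvalues are known. The minimal polynomial is
  m_A(x) = Π_λ (x − λ)^{k_λ}
where k_λ is the size of the *largest* Jordan block for λ (equivalently, the smallest k with (A − λI)^k v = 0 for every generalised eigenvector v of λ).

  λ = 5: largest Jordan block has size 3, contributing (x − 5)^3

So m_A(x) = (x - 5)^3 = x^3 - 15*x^2 + 75*x - 125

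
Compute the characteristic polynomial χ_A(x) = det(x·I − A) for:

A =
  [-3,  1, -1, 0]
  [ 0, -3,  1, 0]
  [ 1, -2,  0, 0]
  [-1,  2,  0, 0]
x^4 + 6*x^3 + 12*x^2 + 8*x

Expanding det(x·I − A) (e.g. by cofactor expansion or by noting that A is similar to its Jordan form J, which has the same characteristic polynomial as A) gives
  χ_A(x) = x^4 + 6*x^3 + 12*x^2 + 8*x
which factors as x*(x + 2)^3. The eigenvalues (with algebraic multiplicities) are λ = -2 with multiplicity 3, λ = 0 with multiplicity 1.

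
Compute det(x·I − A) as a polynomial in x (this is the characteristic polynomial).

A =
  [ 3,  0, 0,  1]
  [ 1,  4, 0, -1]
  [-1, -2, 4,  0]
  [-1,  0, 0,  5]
x^4 - 16*x^3 + 96*x^2 - 256*x + 256

Expanding det(x·I − A) (e.g. by cofactor expansion or by noting that A is similar to its Jordan form J, which has the same characteristic polynomial as A) gives
  χ_A(x) = x^4 - 16*x^3 + 96*x^2 - 256*x + 256
which factors as (x - 4)^4. The eigenvalues (with algebraic multiplicities) are λ = 4 with multiplicity 4.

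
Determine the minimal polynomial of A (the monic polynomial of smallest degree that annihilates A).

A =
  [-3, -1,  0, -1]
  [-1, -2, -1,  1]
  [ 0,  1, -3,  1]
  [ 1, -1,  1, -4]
x^2 + 6*x + 9

The characteristic polynomial is χ_A(x) = (x + 3)^4, so the eigenvalues are known. The minimal polynomial is
  m_A(x) = Π_λ (x − λ)^{k_λ}
where k_λ is the size of the *largest* Jordan block for λ (equivalently, the smallest k with (A − λI)^k v = 0 for every generalised eigenvector v of λ).

  λ = -3: largest Jordan block has size 2, contributing (x + 3)^2

So m_A(x) = (x + 3)^2 = x^2 + 6*x + 9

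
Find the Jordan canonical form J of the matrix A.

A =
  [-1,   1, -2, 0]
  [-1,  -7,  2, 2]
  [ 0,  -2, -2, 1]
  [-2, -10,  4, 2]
J_2(-2) ⊕ J_2(-2)

The characteristic polynomial is
  det(x·I − A) = x^4 + 8*x^3 + 24*x^2 + 32*x + 16 = (x + 2)^4

Eigenvalues and multiplicities (the geometric multiplicity of λ is n − rank(A − λI), which equals the number of Jordan blocks for λ):
  λ = -2: algebraic multiplicity = 4, geometric multiplicity = 2

Determining the block sizes for each eigenvalue:
  λ = -2: with am = 4 and gm = 2, the partition is not yet determined (e.g. several partitions of 4 into 2 parts exist). Let N = A − (-2)·I. Computing rank(N^1) = 2, rank(N^2) = 0; the number of blocks of size ≥ j is rank(N^{j−1}) − rank(N^j), giving [2, 2]. So we have 2 block(s) of size 2 → block sizes [2, 2]

Assembling the blocks gives a Jordan form
J =
  [-2,  1,  0,  0]
  [ 0, -2,  0,  0]
  [ 0,  0, -2,  1]
  [ 0,  0,  0, -2]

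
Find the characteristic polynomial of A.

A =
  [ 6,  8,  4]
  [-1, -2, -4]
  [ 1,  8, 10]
x^3 - 14*x^2 + 64*x - 96

Expanding det(x·I − A) (e.g. by cofactor expansion or by noting that A is similar to its Jordan form J, which has the same characteristic polynomial as A) gives
  χ_A(x) = x^3 - 14*x^2 + 64*x - 96
which factors as (x - 6)*(x - 4)^2. The eigenvalues (with algebraic multiplicities) are λ = 4 with multiplicity 2, λ = 6 with multiplicity 1.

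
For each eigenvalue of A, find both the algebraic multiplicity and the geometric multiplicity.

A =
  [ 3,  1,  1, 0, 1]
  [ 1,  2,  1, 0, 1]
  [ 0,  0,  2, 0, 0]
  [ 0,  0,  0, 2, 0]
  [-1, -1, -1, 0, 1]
λ = 2: alg = 5, geom = 3

Step 1 — factor the characteristic polynomial to read off the algebraic multiplicities:
  χ_A(x) = (x - 2)^5

Step 2 — compute geometric multiplicities via the rank-nullity identity g(λ) = n − rank(A − λI):
  rank(A − (2)·I) = 2, so dim ker(A − (2)·I) = n − 2 = 3

Summary:
  λ = 2: algebraic multiplicity = 5, geometric multiplicity = 3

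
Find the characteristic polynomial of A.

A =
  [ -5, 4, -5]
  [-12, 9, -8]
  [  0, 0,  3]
x^3 - 7*x^2 + 15*x - 9

Expanding det(x·I − A) (e.g. by cofactor expansion or by noting that A is similar to its Jordan form J, which has the same characteristic polynomial as A) gives
  χ_A(x) = x^3 - 7*x^2 + 15*x - 9
which factors as (x - 3)^2*(x - 1). The eigenvalues (with algebraic multiplicities) are λ = 1 with multiplicity 1, λ = 3 with multiplicity 2.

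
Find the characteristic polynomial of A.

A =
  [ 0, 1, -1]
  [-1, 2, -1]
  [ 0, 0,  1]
x^3 - 3*x^2 + 3*x - 1

Expanding det(x·I − A) (e.g. by cofactor expansion or by noting that A is similar to its Jordan form J, which has the same characteristic polynomial as A) gives
  χ_A(x) = x^3 - 3*x^2 + 3*x - 1
which factors as (x - 1)^3. The eigenvalues (with algebraic multiplicities) are λ = 1 with multiplicity 3.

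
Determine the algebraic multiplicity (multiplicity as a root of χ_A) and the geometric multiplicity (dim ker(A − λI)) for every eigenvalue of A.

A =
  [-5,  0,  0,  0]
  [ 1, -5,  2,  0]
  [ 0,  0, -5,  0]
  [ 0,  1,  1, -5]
λ = -5: alg = 4, geom = 2

Step 1 — factor the characteristic polynomial to read off the algebraic multiplicities:
  χ_A(x) = (x + 5)^4

Step 2 — compute geometric multiplicities via the rank-nullity identity g(λ) = n − rank(A − λI):
  rank(A − (-5)·I) = 2, so dim ker(A − (-5)·I) = n − 2 = 2

Summary:
  λ = -5: algebraic multiplicity = 4, geometric multiplicity = 2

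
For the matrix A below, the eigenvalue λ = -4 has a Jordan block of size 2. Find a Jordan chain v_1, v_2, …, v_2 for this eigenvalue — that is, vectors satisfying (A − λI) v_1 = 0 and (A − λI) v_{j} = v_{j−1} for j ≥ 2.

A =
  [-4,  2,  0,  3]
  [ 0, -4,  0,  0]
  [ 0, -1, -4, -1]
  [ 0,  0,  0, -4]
A Jordan chain for λ = -4 of length 2:
v_1 = (2, 0, -1, 0)ᵀ
v_2 = (0, 1, 0, 0)ᵀ

Let N = A − (-4)·I. We want v_2 with N^2 v_2 = 0 but N^1 v_2 ≠ 0; then v_{j-1} := N · v_j for j = 2, …, 2.

Pick v_2 = (0, 1, 0, 0)ᵀ.
Then v_1 = N · v_2 = (2, 0, -1, 0)ᵀ.

Sanity check: (A − (-4)·I) v_1 = (0, 0, 0, 0)ᵀ = 0. ✓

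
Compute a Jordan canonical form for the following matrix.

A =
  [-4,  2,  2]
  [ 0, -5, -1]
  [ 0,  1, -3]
J_2(-4) ⊕ J_1(-4)

The characteristic polynomial is
  det(x·I − A) = x^3 + 12*x^2 + 48*x + 64 = (x + 4)^3

Eigenvalues and multiplicities (the geometric multiplicity of λ is n − rank(A − λI), which equals the number of Jordan blocks for λ):
  λ = -4: algebraic multiplicity = 3, geometric multiplicity = 2

Determining the block sizes for each eigenvalue:
  λ = -4: 2 blocks summing to 3 forces exactly one block of size 2 and the rest size 1 → block sizes [2, 1]

Assembling the blocks gives a Jordan form
J =
  [-4,  1,  0]
  [ 0, -4,  0]
  [ 0,  0, -4]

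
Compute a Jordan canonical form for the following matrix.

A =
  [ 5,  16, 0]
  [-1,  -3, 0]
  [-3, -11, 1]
J_3(1)

The characteristic polynomial is
  det(x·I − A) = x^3 - 3*x^2 + 3*x - 1 = (x - 1)^3

Eigenvalues and multiplicities (the geometric multiplicity of λ is n − rank(A − λI), which equals the number of Jordan blocks for λ):
  λ = 1: algebraic multiplicity = 3, geometric multiplicity = 1

Determining the block sizes for each eigenvalue:
  λ = 1: one block (gm = 1), so the single block has size am = 3 → block sizes [3]

Assembling the blocks gives a Jordan form
J =
  [1, 1, 0]
  [0, 1, 1]
  [0, 0, 1]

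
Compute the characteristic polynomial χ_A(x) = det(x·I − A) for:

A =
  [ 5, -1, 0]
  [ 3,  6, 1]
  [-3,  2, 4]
x^3 - 15*x^2 + 75*x - 125

Expanding det(x·I − A) (e.g. by cofactor expansion or by noting that A is similar to its Jordan form J, which has the same characteristic polynomial as A) gives
  χ_A(x) = x^3 - 15*x^2 + 75*x - 125
which factors as (x - 5)^3. The eigenvalues (with algebraic multiplicities) are λ = 5 with multiplicity 3.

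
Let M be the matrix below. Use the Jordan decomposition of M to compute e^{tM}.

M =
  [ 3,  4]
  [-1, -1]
e^{tM} =
  [2*t*exp(t) + exp(t), 4*t*exp(t)]
  [-t*exp(t), -2*t*exp(t) + exp(t)]

Strategy: write M = P · J · P⁻¹ where J is a Jordan canonical form, so e^{tM} = P · e^{tJ} · P⁻¹, and e^{tJ} can be computed block-by-block.

M has Jordan form
J =
  [1, 1]
  [0, 1]
(up to reordering of blocks).

Per-block formulas:
  For a 2×2 Jordan block J_2(1): exp(t · J_2(1)) = e^(1t)·(I + t·N), where N is the 2×2 nilpotent shift.

After assembling e^{tJ} and conjugating by P, we get:

e^{tM} =
  [2*t*exp(t) + exp(t), 4*t*exp(t)]
  [-t*exp(t), -2*t*exp(t) + exp(t)]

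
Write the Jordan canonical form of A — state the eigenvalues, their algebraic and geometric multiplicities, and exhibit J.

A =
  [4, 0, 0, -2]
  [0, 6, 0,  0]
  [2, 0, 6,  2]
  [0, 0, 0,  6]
J_1(4) ⊕ J_1(6) ⊕ J_1(6) ⊕ J_1(6)

The characteristic polynomial is
  det(x·I − A) = x^4 - 22*x^3 + 180*x^2 - 648*x + 864 = (x - 6)^3*(x - 4)

Eigenvalues and multiplicities (the geometric multiplicity of λ is n − rank(A − λI), which equals the number of Jordan blocks for λ):
  λ = 4: algebraic multiplicity = 1, geometric multiplicity = 1
  λ = 6: algebraic multiplicity = 3, geometric multiplicity = 3

Determining the block sizes for each eigenvalue:
  λ = 4: one block (gm = 1), so the single block has size am = 1 → block sizes [1]
  λ = 6: gm = am = 3, so every block has size 1 → block sizes [1, 1, 1]

Assembling the blocks gives a Jordan form
J =
  [4, 0, 0, 0]
  [0, 6, 0, 0]
  [0, 0, 6, 0]
  [0, 0, 0, 6]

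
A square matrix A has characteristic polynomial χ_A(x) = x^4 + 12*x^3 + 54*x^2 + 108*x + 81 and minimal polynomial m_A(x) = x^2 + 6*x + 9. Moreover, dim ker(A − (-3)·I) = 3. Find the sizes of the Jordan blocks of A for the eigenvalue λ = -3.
Block sizes for λ = -3: [2, 1, 1]

Step 1 — from the characteristic polynomial, algebraic multiplicity of λ = -3 is 4. From dim ker(A − (-3)·I) = 3, there are exactly 3 Jordan blocks for λ = -3.
Step 2 — from the minimal polynomial, the factor (x + 3)^2 tells us the largest block for λ = -3 has size 2.
Step 3 — with total size 4, 3 blocks, and largest block 2, the block sizes (in nonincreasing order) are [2, 1, 1].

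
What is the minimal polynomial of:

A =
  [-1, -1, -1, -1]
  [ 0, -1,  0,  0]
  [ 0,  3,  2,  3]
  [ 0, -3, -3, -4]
x^2 + 2*x + 1

The characteristic polynomial is χ_A(x) = (x + 1)^4, so the eigenvalues are known. The minimal polynomial is
  m_A(x) = Π_λ (x − λ)^{k_λ}
where k_λ is the size of the *largest* Jordan block for λ (equivalently, the smallest k with (A − λI)^k v = 0 for every generalised eigenvector v of λ).

  λ = -1: largest Jordan block has size 2, contributing (x + 1)^2

So m_A(x) = (x + 1)^2 = x^2 + 2*x + 1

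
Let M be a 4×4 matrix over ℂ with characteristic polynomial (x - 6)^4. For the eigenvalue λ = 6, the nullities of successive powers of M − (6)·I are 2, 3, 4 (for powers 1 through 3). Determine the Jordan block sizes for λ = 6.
Block sizes for λ = 6: [3, 1]

From the dimensions of kernels of powers, the number of Jordan blocks of size at least j is d_j − d_{j−1} where d_j = dim ker(N^j) (with d_0 = 0). Computing the differences gives [2, 1, 1].
The number of blocks of size exactly k is (#blocks of size ≥ k) − (#blocks of size ≥ k + 1), so the partition is: 1 block(s) of size 1, 1 block(s) of size 3.
In nonincreasing order the block sizes are [3, 1].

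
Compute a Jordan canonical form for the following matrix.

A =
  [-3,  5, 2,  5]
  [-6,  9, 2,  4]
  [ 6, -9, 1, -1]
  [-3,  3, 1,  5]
J_3(3) ⊕ J_1(3)

The characteristic polynomial is
  det(x·I − A) = x^4 - 12*x^3 + 54*x^2 - 108*x + 81 = (x - 3)^4

Eigenvalues and multiplicities (the geometric multiplicity of λ is n − rank(A − λI), which equals the number of Jordan blocks for λ):
  λ = 3: algebraic multiplicity = 4, geometric multiplicity = 2

Determining the block sizes for each eigenvalue:
  λ = 3: with am = 4 and gm = 2, the partition is not yet determined (e.g. several partitions of 4 into 2 parts exist). Let N = A − (3)·I. Computing rank(N^1) = 2, rank(N^2) = 1, rank(N^3) = 0; the number of blocks of size ≥ j is rank(N^{j−1}) − rank(N^j), giving [2, 1, 1]. So we have 1 block(s) of size 3, 1 block(s) of size 1 → block sizes [3, 1]

Assembling the blocks gives a Jordan form
J =
  [3, 1, 0, 0]
  [0, 3, 1, 0]
  [0, 0, 3, 0]
  [0, 0, 0, 3]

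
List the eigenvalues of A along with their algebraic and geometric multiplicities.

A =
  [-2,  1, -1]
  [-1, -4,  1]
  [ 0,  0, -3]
λ = -3: alg = 3, geom = 2

Step 1 — factor the characteristic polynomial to read off the algebraic multiplicities:
  χ_A(x) = (x + 3)^3

Step 2 — compute geometric multiplicities via the rank-nullity identity g(λ) = n − rank(A − λI):
  rank(A − (-3)·I) = 1, so dim ker(A − (-3)·I) = n − 1 = 2

Summary:
  λ = -3: algebraic multiplicity = 3, geometric multiplicity = 2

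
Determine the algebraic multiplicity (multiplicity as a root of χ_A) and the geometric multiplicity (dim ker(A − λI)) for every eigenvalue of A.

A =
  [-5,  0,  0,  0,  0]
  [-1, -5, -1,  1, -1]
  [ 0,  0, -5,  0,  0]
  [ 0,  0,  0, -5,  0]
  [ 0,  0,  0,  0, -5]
λ = -5: alg = 5, geom = 4

Step 1 — factor the characteristic polynomial to read off the algebraic multiplicities:
  χ_A(x) = (x + 5)^5

Step 2 — compute geometric multiplicities via the rank-nullity identity g(λ) = n − rank(A − λI):
  rank(A − (-5)·I) = 1, so dim ker(A − (-5)·I) = n − 1 = 4

Summary:
  λ = -5: algebraic multiplicity = 5, geometric multiplicity = 4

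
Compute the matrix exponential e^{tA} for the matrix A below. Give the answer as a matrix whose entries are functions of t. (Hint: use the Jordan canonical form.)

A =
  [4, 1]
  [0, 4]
e^{tA} =
  [exp(4*t), t*exp(4*t)]
  [0, exp(4*t)]

Strategy: write A = P · J · P⁻¹ where J is a Jordan canonical form, so e^{tA} = P · e^{tJ} · P⁻¹, and e^{tJ} can be computed block-by-block.

A has Jordan form
J =
  [4, 1]
  [0, 4]
(up to reordering of blocks).

Per-block formulas:
  For a 2×2 Jordan block J_2(4): exp(t · J_2(4)) = e^(4t)·(I + t·N), where N is the 2×2 nilpotent shift.

After assembling e^{tJ} and conjugating by P, we get:

e^{tA} =
  [exp(4*t), t*exp(4*t)]
  [0, exp(4*t)]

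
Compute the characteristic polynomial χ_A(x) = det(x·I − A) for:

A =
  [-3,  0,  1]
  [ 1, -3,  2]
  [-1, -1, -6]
x^3 + 12*x^2 + 48*x + 64

Expanding det(x·I − A) (e.g. by cofactor expansion or by noting that A is similar to its Jordan form J, which has the same characteristic polynomial as A) gives
  χ_A(x) = x^3 + 12*x^2 + 48*x + 64
which factors as (x + 4)^3. The eigenvalues (with algebraic multiplicities) are λ = -4 with multiplicity 3.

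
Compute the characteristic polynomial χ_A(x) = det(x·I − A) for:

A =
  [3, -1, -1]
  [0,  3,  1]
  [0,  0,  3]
x^3 - 9*x^2 + 27*x - 27

Expanding det(x·I − A) (e.g. by cofactor expansion or by noting that A is similar to its Jordan form J, which has the same characteristic polynomial as A) gives
  χ_A(x) = x^3 - 9*x^2 + 27*x - 27
which factors as (x - 3)^3. The eigenvalues (with algebraic multiplicities) are λ = 3 with multiplicity 3.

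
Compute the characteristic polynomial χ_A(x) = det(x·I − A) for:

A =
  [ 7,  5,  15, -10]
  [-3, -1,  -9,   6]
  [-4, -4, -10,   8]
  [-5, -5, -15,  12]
x^4 - 8*x^3 + 24*x^2 - 32*x + 16

Expanding det(x·I − A) (e.g. by cofactor expansion or by noting that A is similar to its Jordan form J, which has the same characteristic polynomial as A) gives
  χ_A(x) = x^4 - 8*x^3 + 24*x^2 - 32*x + 16
which factors as (x - 2)^4. The eigenvalues (with algebraic multiplicities) are λ = 2 with multiplicity 4.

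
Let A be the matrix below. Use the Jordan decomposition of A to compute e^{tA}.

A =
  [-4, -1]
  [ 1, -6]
e^{tA} =
  [t*exp(-5*t) + exp(-5*t), -t*exp(-5*t)]
  [t*exp(-5*t), -t*exp(-5*t) + exp(-5*t)]

Strategy: write A = P · J · P⁻¹ where J is a Jordan canonical form, so e^{tA} = P · e^{tJ} · P⁻¹, and e^{tJ} can be computed block-by-block.

A has Jordan form
J =
  [-5,  1]
  [ 0, -5]
(up to reordering of blocks).

Per-block formulas:
  For a 2×2 Jordan block J_2(-5): exp(t · J_2(-5)) = e^(-5t)·(I + t·N), where N is the 2×2 nilpotent shift.

After assembling e^{tJ} and conjugating by P, we get:

e^{tA} =
  [t*exp(-5*t) + exp(-5*t), -t*exp(-5*t)]
  [t*exp(-5*t), -t*exp(-5*t) + exp(-5*t)]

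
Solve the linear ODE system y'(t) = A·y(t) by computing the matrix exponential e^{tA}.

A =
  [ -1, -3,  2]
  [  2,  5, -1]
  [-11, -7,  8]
e^{tA} =
  [-3*t^2*exp(4*t)/2 - 5*t*exp(4*t) + exp(4*t), -t^2*exp(4*t) - 3*t*exp(4*t), t^2*exp(4*t)/2 + 2*t*exp(4*t)]
  [3*t^2*exp(4*t)/2 + 2*t*exp(4*t), t^2*exp(4*t) + t*exp(4*t) + exp(4*t), -t^2*exp(4*t)/2 - t*exp(4*t)]
  [-3*t^2*exp(4*t)/2 - 11*t*exp(4*t), -t^2*exp(4*t) - 7*t*exp(4*t), t^2*exp(4*t)/2 + 4*t*exp(4*t) + exp(4*t)]

Strategy: write A = P · J · P⁻¹ where J is a Jordan canonical form, so e^{tA} = P · e^{tJ} · P⁻¹, and e^{tJ} can be computed block-by-block.

A has Jordan form
J =
  [4, 1, 0]
  [0, 4, 1]
  [0, 0, 4]
(up to reordering of blocks).

Per-block formulas:
  For a 3×3 Jordan block J_3(4): exp(t · J_3(4)) = e^(4t)·(I + t·N + (t^2/2)·N^2), where N is the 3×3 nilpotent shift.

After assembling e^{tJ} and conjugating by P, we get:

e^{tA} =
  [-3*t^2*exp(4*t)/2 - 5*t*exp(4*t) + exp(4*t), -t^2*exp(4*t) - 3*t*exp(4*t), t^2*exp(4*t)/2 + 2*t*exp(4*t)]
  [3*t^2*exp(4*t)/2 + 2*t*exp(4*t), t^2*exp(4*t) + t*exp(4*t) + exp(4*t), -t^2*exp(4*t)/2 - t*exp(4*t)]
  [-3*t^2*exp(4*t)/2 - 11*t*exp(4*t), -t^2*exp(4*t) - 7*t*exp(4*t), t^2*exp(4*t)/2 + 4*t*exp(4*t) + exp(4*t)]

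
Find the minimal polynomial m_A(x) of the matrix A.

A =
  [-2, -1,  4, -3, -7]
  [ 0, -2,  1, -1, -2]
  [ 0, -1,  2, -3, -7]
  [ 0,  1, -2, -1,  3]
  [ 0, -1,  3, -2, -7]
x^2 + 4*x + 4

The characteristic polynomial is χ_A(x) = (x + 2)^5, so the eigenvalues are known. The minimal polynomial is
  m_A(x) = Π_λ (x − λ)^{k_λ}
where k_λ is the size of the *largest* Jordan block for λ (equivalently, the smallest k with (A − λI)^k v = 0 for every generalised eigenvector v of λ).

  λ = -2: largest Jordan block has size 2, contributing (x + 2)^2

So m_A(x) = (x + 2)^2 = x^2 + 4*x + 4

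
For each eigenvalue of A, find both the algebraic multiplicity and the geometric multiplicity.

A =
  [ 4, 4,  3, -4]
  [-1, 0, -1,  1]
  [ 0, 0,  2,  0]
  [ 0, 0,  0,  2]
λ = 2: alg = 4, geom = 2

Step 1 — factor the characteristic polynomial to read off the algebraic multiplicities:
  χ_A(x) = (x - 2)^4

Step 2 — compute geometric multiplicities via the rank-nullity identity g(λ) = n − rank(A − λI):
  rank(A − (2)·I) = 2, so dim ker(A − (2)·I) = n − 2 = 2

Summary:
  λ = 2: algebraic multiplicity = 4, geometric multiplicity = 2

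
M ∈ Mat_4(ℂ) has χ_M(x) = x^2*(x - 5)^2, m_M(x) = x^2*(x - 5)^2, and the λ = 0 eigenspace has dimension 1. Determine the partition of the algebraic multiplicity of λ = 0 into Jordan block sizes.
Block sizes for λ = 0: [2]

Step 1 — from the characteristic polynomial, algebraic multiplicity of λ = 0 is 2. From dim ker(M − (0)·I) = 1, there are exactly 1 Jordan blocks for λ = 0.
Step 2 — from the minimal polynomial, the factor (x − 0)^2 tells us the largest block for λ = 0 has size 2.
Step 3 — with total size 2, 1 blocks, and largest block 2, the block sizes (in nonincreasing order) are [2].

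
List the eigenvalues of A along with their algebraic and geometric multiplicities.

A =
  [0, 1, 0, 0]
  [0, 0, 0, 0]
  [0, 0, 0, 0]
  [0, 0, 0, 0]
λ = 0: alg = 4, geom = 3

Step 1 — factor the characteristic polynomial to read off the algebraic multiplicities:
  χ_A(x) = x^4

Step 2 — compute geometric multiplicities via the rank-nullity identity g(λ) = n − rank(A − λI):
  rank(A − (0)·I) = 1, so dim ker(A − (0)·I) = n − 1 = 3

Summary:
  λ = 0: algebraic multiplicity = 4, geometric multiplicity = 3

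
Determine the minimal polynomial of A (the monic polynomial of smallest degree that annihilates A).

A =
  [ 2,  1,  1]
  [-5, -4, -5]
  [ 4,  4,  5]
x^2 - 2*x + 1

The characteristic polynomial is χ_A(x) = (x - 1)^3, so the eigenvalues are known. The minimal polynomial is
  m_A(x) = Π_λ (x − λ)^{k_λ}
where k_λ is the size of the *largest* Jordan block for λ (equivalently, the smallest k with (A − λI)^k v = 0 for every generalised eigenvector v of λ).

  λ = 1: largest Jordan block has size 2, contributing (x − 1)^2

So m_A(x) = (x - 1)^2 = x^2 - 2*x + 1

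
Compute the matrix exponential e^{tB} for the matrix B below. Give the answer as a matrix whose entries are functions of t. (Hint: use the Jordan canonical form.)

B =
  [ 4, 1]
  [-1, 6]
e^{tB} =
  [-t*exp(5*t) + exp(5*t), t*exp(5*t)]
  [-t*exp(5*t), t*exp(5*t) + exp(5*t)]

Strategy: write B = P · J · P⁻¹ where J is a Jordan canonical form, so e^{tB} = P · e^{tJ} · P⁻¹, and e^{tJ} can be computed block-by-block.

B has Jordan form
J =
  [5, 1]
  [0, 5]
(up to reordering of blocks).

Per-block formulas:
  For a 2×2 Jordan block J_2(5): exp(t · J_2(5)) = e^(5t)·(I + t·N), where N is the 2×2 nilpotent shift.

After assembling e^{tJ} and conjugating by P, we get:

e^{tB} =
  [-t*exp(5*t) + exp(5*t), t*exp(5*t)]
  [-t*exp(5*t), t*exp(5*t) + exp(5*t)]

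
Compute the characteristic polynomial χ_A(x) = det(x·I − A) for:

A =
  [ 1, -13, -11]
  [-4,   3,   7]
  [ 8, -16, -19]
x^3 + 15*x^2 + 75*x + 125

Expanding det(x·I − A) (e.g. by cofactor expansion or by noting that A is similar to its Jordan form J, which has the same characteristic polynomial as A) gives
  χ_A(x) = x^3 + 15*x^2 + 75*x + 125
which factors as (x + 5)^3. The eigenvalues (with algebraic multiplicities) are λ = -5 with multiplicity 3.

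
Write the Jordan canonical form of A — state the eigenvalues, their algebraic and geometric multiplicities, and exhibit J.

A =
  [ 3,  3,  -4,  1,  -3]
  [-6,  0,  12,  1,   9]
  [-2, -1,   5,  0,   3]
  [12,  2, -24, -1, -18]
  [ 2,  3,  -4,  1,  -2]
J_2(1) ⊕ J_2(1) ⊕ J_1(1)

The characteristic polynomial is
  det(x·I − A) = x^5 - 5*x^4 + 10*x^3 - 10*x^2 + 5*x - 1 = (x - 1)^5

Eigenvalues and multiplicities (the geometric multiplicity of λ is n − rank(A − λI), which equals the number of Jordan blocks for λ):
  λ = 1: algebraic multiplicity = 5, geometric multiplicity = 3

Determining the block sizes for each eigenvalue:
  λ = 1: with am = 5 and gm = 3, the partition is not yet determined (e.g. several partitions of 5 into 3 parts exist). Let N = A − (1)·I. Computing rank(N^1) = 2, rank(N^2) = 0; the number of blocks of size ≥ j is rank(N^{j−1}) − rank(N^j), giving [3, 2]. So we have 2 block(s) of size 2, 1 block(s) of size 1 → block sizes [2, 2, 1]

Assembling the blocks gives a Jordan form
J =
  [1, 1, 0, 0, 0]
  [0, 1, 0, 0, 0]
  [0, 0, 1, 1, 0]
  [0, 0, 0, 1, 0]
  [0, 0, 0, 0, 1]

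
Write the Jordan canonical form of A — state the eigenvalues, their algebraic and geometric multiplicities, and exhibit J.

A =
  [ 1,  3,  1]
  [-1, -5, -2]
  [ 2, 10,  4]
J_3(0)

The characteristic polynomial is
  det(x·I − A) = x^3

Eigenvalues and multiplicities (the geometric multiplicity of λ is n − rank(A − λI), which equals the number of Jordan blocks for λ):
  λ = 0: algebraic multiplicity = 3, geometric multiplicity = 1

Determining the block sizes for each eigenvalue:
  λ = 0: one block (gm = 1), so the single block has size am = 3 → block sizes [3]

Assembling the blocks gives a Jordan form
J =
  [0, 1, 0]
  [0, 0, 1]
  [0, 0, 0]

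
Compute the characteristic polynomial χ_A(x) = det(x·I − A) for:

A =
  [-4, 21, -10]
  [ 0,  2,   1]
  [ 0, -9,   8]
x^3 - 6*x^2 - 15*x + 100

Expanding det(x·I − A) (e.g. by cofactor expansion or by noting that A is similar to its Jordan form J, which has the same characteristic polynomial as A) gives
  χ_A(x) = x^3 - 6*x^2 - 15*x + 100
which factors as (x - 5)^2*(x + 4). The eigenvalues (with algebraic multiplicities) are λ = -4 with multiplicity 1, λ = 5 with multiplicity 2.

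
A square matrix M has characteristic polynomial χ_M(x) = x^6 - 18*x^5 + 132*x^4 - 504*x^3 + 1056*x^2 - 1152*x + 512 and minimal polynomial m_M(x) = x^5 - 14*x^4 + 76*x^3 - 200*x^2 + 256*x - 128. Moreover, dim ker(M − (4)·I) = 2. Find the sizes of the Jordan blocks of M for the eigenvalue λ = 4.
Block sizes for λ = 4: [2, 1]

Step 1 — from the characteristic polynomial, algebraic multiplicity of λ = 4 is 3. From dim ker(M − (4)·I) = 2, there are exactly 2 Jordan blocks for λ = 4.
Step 2 — from the minimal polynomial, the factor (x − 4)^2 tells us the largest block for λ = 4 has size 2.
Step 3 — with total size 3, 2 blocks, and largest block 2, the block sizes (in nonincreasing order) are [2, 1].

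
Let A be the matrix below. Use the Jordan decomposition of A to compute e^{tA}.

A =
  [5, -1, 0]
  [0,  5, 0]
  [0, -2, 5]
e^{tA} =
  [exp(5*t), -t*exp(5*t), 0]
  [0, exp(5*t), 0]
  [0, -2*t*exp(5*t), exp(5*t)]

Strategy: write A = P · J · P⁻¹ where J is a Jordan canonical form, so e^{tA} = P · e^{tJ} · P⁻¹, and e^{tJ} can be computed block-by-block.

A has Jordan form
J =
  [5, 1, 0]
  [0, 5, 0]
  [0, 0, 5]
(up to reordering of blocks).

Per-block formulas:
  For a 1×1 block at λ = 5: exp(t · [5]) = [e^(5t)].
  For a 2×2 Jordan block J_2(5): exp(t · J_2(5)) = e^(5t)·(I + t·N), where N is the 2×2 nilpotent shift.

After assembling e^{tJ} and conjugating by P, we get:

e^{tA} =
  [exp(5*t), -t*exp(5*t), 0]
  [0, exp(5*t), 0]
  [0, -2*t*exp(5*t), exp(5*t)]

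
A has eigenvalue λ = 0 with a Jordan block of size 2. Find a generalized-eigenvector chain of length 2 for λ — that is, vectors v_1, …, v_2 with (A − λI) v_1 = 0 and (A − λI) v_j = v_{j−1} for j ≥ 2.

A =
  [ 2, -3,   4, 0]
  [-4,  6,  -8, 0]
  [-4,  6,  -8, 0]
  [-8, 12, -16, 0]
A Jordan chain for λ = 0 of length 2:
v_1 = (2, -4, -4, -8)ᵀ
v_2 = (1, 0, 0, 0)ᵀ

Let N = A − (0)·I. We want v_2 with N^2 v_2 = 0 but N^1 v_2 ≠ 0; then v_{j-1} := N · v_j for j = 2, …, 2.

Pick v_2 = (1, 0, 0, 0)ᵀ.
Then v_1 = N · v_2 = (2, -4, -4, -8)ᵀ.

Sanity check: (A − (0)·I) v_1 = (0, 0, 0, 0)ᵀ = 0. ✓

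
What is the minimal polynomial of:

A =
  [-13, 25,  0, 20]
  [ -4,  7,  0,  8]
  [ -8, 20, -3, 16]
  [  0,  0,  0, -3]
x^2 + 6*x + 9

The characteristic polynomial is χ_A(x) = (x + 3)^4, so the eigenvalues are known. The minimal polynomial is
  m_A(x) = Π_λ (x − λ)^{k_λ}
where k_λ is the size of the *largest* Jordan block for λ (equivalently, the smallest k with (A − λI)^k v = 0 for every generalised eigenvector v of λ).

  λ = -3: largest Jordan block has size 2, contributing (x + 3)^2

So m_A(x) = (x + 3)^2 = x^2 + 6*x + 9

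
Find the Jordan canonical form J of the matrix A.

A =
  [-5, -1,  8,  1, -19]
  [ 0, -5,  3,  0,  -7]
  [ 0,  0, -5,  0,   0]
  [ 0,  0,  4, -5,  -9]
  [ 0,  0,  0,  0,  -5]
J_3(-5) ⊕ J_2(-5)

The characteristic polynomial is
  det(x·I − A) = x^5 + 25*x^4 + 250*x^3 + 1250*x^2 + 3125*x + 3125 = (x + 5)^5

Eigenvalues and multiplicities (the geometric multiplicity of λ is n − rank(A − λI), which equals the number of Jordan blocks for λ):
  λ = -5: algebraic multiplicity = 5, geometric multiplicity = 2

Determining the block sizes for each eigenvalue:
  λ = -5: with am = 5 and gm = 2, the partition is not yet determined (e.g. several partitions of 5 into 2 parts exist). Let N = A − (-5)·I. Computing rank(N^1) = 3, rank(N^2) = 1, rank(N^3) = 0; the number of blocks of size ≥ j is rank(N^{j−1}) − rank(N^j), giving [2, 2, 1]. So we have 1 block(s) of size 3, 1 block(s) of size 2 → block sizes [3, 2]

Assembling the blocks gives a Jordan form
J =
  [-5,  1,  0,  0,  0]
  [ 0, -5,  1,  0,  0]
  [ 0,  0, -5,  0,  0]
  [ 0,  0,  0, -5,  1]
  [ 0,  0,  0,  0, -5]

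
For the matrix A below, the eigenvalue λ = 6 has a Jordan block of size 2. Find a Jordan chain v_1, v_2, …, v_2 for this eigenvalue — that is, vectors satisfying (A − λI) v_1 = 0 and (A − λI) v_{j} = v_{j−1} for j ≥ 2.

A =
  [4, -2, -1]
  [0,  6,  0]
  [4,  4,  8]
A Jordan chain for λ = 6 of length 2:
v_1 = (-2, 0, 4)ᵀ
v_2 = (1, 0, 0)ᵀ

Let N = A − (6)·I. We want v_2 with N^2 v_2 = 0 but N^1 v_2 ≠ 0; then v_{j-1} := N · v_j for j = 2, …, 2.

Pick v_2 = (1, 0, 0)ᵀ.
Then v_1 = N · v_2 = (-2, 0, 4)ᵀ.

Sanity check: (A − (6)·I) v_1 = (0, 0, 0)ᵀ = 0. ✓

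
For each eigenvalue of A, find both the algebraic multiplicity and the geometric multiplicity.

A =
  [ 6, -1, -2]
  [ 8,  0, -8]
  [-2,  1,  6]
λ = 4: alg = 3, geom = 2

Step 1 — factor the characteristic polynomial to read off the algebraic multiplicities:
  χ_A(x) = (x - 4)^3

Step 2 — compute geometric multiplicities via the rank-nullity identity g(λ) = n − rank(A − λI):
  rank(A − (4)·I) = 1, so dim ker(A − (4)·I) = n − 1 = 2

Summary:
  λ = 4: algebraic multiplicity = 3, geometric multiplicity = 2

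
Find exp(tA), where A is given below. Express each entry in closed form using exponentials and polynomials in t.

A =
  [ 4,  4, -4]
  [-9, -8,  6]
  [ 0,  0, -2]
e^{tA} =
  [6*t*exp(-2*t) + exp(-2*t), 4*t*exp(-2*t), -4*t*exp(-2*t)]
  [-9*t*exp(-2*t), -6*t*exp(-2*t) + exp(-2*t), 6*t*exp(-2*t)]
  [0, 0, exp(-2*t)]

Strategy: write A = P · J · P⁻¹ where J is a Jordan canonical form, so e^{tA} = P · e^{tJ} · P⁻¹, and e^{tJ} can be computed block-by-block.

A has Jordan form
J =
  [-2,  1,  0]
  [ 0, -2,  0]
  [ 0,  0, -2]
(up to reordering of blocks).

Per-block formulas:
  For a 2×2 Jordan block J_2(-2): exp(t · J_2(-2)) = e^(-2t)·(I + t·N), where N is the 2×2 nilpotent shift.
  For a 1×1 block at λ = -2: exp(t · [-2]) = [e^(-2t)].

After assembling e^{tJ} and conjugating by P, we get:

e^{tA} =
  [6*t*exp(-2*t) + exp(-2*t), 4*t*exp(-2*t), -4*t*exp(-2*t)]
  [-9*t*exp(-2*t), -6*t*exp(-2*t) + exp(-2*t), 6*t*exp(-2*t)]
  [0, 0, exp(-2*t)]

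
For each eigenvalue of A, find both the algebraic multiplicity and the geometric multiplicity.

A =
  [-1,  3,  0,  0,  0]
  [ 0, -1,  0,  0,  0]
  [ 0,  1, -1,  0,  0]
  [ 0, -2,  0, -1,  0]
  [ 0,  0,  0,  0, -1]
λ = -1: alg = 5, geom = 4

Step 1 — factor the characteristic polynomial to read off the algebraic multiplicities:
  χ_A(x) = (x + 1)^5

Step 2 — compute geometric multiplicities via the rank-nullity identity g(λ) = n − rank(A − λI):
  rank(A − (-1)·I) = 1, so dim ker(A − (-1)·I) = n − 1 = 4

Summary:
  λ = -1: algebraic multiplicity = 5, geometric multiplicity = 4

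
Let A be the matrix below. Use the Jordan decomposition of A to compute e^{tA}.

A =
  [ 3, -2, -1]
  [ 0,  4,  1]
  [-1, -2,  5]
e^{tA} =
  [t^2*exp(4*t) - t*exp(4*t) + exp(4*t), 2*t^2*exp(4*t) - 2*t*exp(4*t), -t^2*exp(4*t) - t*exp(4*t)]
  [-t^2*exp(4*t)/2, -t^2*exp(4*t) + exp(4*t), t^2*exp(4*t)/2 + t*exp(4*t)]
  [-t*exp(4*t), -2*t*exp(4*t), t*exp(4*t) + exp(4*t)]

Strategy: write A = P · J · P⁻¹ where J is a Jordan canonical form, so e^{tA} = P · e^{tJ} · P⁻¹, and e^{tJ} can be computed block-by-block.

A has Jordan form
J =
  [4, 1, 0]
  [0, 4, 1]
  [0, 0, 4]
(up to reordering of blocks).

Per-block formulas:
  For a 3×3 Jordan block J_3(4): exp(t · J_3(4)) = e^(4t)·(I + t·N + (t^2/2)·N^2), where N is the 3×3 nilpotent shift.

After assembling e^{tJ} and conjugating by P, we get:

e^{tA} =
  [t^2*exp(4*t) - t*exp(4*t) + exp(4*t), 2*t^2*exp(4*t) - 2*t*exp(4*t), -t^2*exp(4*t) - t*exp(4*t)]
  [-t^2*exp(4*t)/2, -t^2*exp(4*t) + exp(4*t), t^2*exp(4*t)/2 + t*exp(4*t)]
  [-t*exp(4*t), -2*t*exp(4*t), t*exp(4*t) + exp(4*t)]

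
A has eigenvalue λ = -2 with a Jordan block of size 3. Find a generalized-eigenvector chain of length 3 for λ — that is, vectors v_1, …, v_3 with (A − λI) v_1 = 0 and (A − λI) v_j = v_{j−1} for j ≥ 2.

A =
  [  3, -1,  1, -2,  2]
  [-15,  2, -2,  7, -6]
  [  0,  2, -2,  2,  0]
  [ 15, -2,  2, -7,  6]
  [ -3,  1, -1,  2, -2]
A Jordan chain for λ = -2 of length 3:
v_1 = (1, -3, 0, 3, -1)ᵀ
v_2 = (1, -2, 0, 2, -1)ᵀ
v_3 = (0, 0, 1, 0, 0)ᵀ

Let N = A − (-2)·I. We want v_3 with N^3 v_3 = 0 but N^2 v_3 ≠ 0; then v_{j-1} := N · v_j for j = 3, …, 2.

Pick v_3 = (0, 0, 1, 0, 0)ᵀ.
Then v_2 = N · v_3 = (1, -2, 0, 2, -1)ᵀ.
Then v_1 = N · v_2 = (1, -3, 0, 3, -1)ᵀ.

Sanity check: (A − (-2)·I) v_1 = (0, 0, 0, 0, 0)ᵀ = 0. ✓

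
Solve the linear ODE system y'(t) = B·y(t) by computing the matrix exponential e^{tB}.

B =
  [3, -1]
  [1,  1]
e^{tB} =
  [t*exp(2*t) + exp(2*t), -t*exp(2*t)]
  [t*exp(2*t), -t*exp(2*t) + exp(2*t)]

Strategy: write B = P · J · P⁻¹ where J is a Jordan canonical form, so e^{tB} = P · e^{tJ} · P⁻¹, and e^{tJ} can be computed block-by-block.

B has Jordan form
J =
  [2, 1]
  [0, 2]
(up to reordering of blocks).

Per-block formulas:
  For a 2×2 Jordan block J_2(2): exp(t · J_2(2)) = e^(2t)·(I + t·N), where N is the 2×2 nilpotent shift.

After assembling e^{tJ} and conjugating by P, we get:

e^{tB} =
  [t*exp(2*t) + exp(2*t), -t*exp(2*t)]
  [t*exp(2*t), -t*exp(2*t) + exp(2*t)]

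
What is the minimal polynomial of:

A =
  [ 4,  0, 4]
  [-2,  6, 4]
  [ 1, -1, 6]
x^3 - 16*x^2 + 84*x - 144

The characteristic polynomial is χ_A(x) = (x - 6)^2*(x - 4), so the eigenvalues are known. The minimal polynomial is
  m_A(x) = Π_λ (x − λ)^{k_λ}
where k_λ is the size of the *largest* Jordan block for λ (equivalently, the smallest k with (A − λI)^k v = 0 for every generalised eigenvector v of λ).

  λ = 4: largest Jordan block has size 1, contributing (x − 4)
  λ = 6: largest Jordan block has size 2, contributing (x − 6)^2

So m_A(x) = (x - 6)^2*(x - 4) = x^3 - 16*x^2 + 84*x - 144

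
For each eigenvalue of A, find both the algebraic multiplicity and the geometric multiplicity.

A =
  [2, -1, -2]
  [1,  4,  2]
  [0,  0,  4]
λ = 3: alg = 2, geom = 1; λ = 4: alg = 1, geom = 1

Step 1 — factor the characteristic polynomial to read off the algebraic multiplicities:
  χ_A(x) = (x - 4)*(x - 3)^2

Step 2 — compute geometric multiplicities via the rank-nullity identity g(λ) = n − rank(A − λI):
  rank(A − (3)·I) = 2, so dim ker(A − (3)·I) = n − 2 = 1
  rank(A − (4)·I) = 2, so dim ker(A − (4)·I) = n − 2 = 1

Summary:
  λ = 3: algebraic multiplicity = 2, geometric multiplicity = 1
  λ = 4: algebraic multiplicity = 1, geometric multiplicity = 1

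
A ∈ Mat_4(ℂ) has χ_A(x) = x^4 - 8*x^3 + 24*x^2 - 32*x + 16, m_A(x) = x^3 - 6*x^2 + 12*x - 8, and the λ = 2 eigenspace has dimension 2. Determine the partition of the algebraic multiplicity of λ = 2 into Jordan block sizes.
Block sizes for λ = 2: [3, 1]

Step 1 — from the characteristic polynomial, algebraic multiplicity of λ = 2 is 4. From dim ker(A − (2)·I) = 2, there are exactly 2 Jordan blocks for λ = 2.
Step 2 — from the minimal polynomial, the factor (x − 2)^3 tells us the largest block for λ = 2 has size 3.
Step 3 — with total size 4, 2 blocks, and largest block 3, the block sizes (in nonincreasing order) are [3, 1].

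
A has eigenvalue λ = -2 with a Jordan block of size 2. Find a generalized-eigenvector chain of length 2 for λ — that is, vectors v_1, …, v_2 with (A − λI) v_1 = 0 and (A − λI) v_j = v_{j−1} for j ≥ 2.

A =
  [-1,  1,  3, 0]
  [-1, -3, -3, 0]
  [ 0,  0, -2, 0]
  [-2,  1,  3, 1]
A Jordan chain for λ = -2 of length 2:
v_1 = (1, -1, 0, 1)ᵀ
v_2 = (0, 1, 0, 0)ᵀ

Let N = A − (-2)·I. We want v_2 with N^2 v_2 = 0 but N^1 v_2 ≠ 0; then v_{j-1} := N · v_j for j = 2, …, 2.

Pick v_2 = (0, 1, 0, 0)ᵀ.
Then v_1 = N · v_2 = (1, -1, 0, 1)ᵀ.

Sanity check: (A − (-2)·I) v_1 = (0, 0, 0, 0)ᵀ = 0. ✓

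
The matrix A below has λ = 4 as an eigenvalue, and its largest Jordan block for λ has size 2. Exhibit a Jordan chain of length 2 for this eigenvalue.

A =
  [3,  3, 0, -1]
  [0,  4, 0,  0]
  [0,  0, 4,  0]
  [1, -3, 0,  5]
A Jordan chain for λ = 4 of length 2:
v_1 = (-1, 0, 0, 1)ᵀ
v_2 = (1, 0, 0, 0)ᵀ

Let N = A − (4)·I. We want v_2 with N^2 v_2 = 0 but N^1 v_2 ≠ 0; then v_{j-1} := N · v_j for j = 2, …, 2.

Pick v_2 = (1, 0, 0, 0)ᵀ.
Then v_1 = N · v_2 = (-1, 0, 0, 1)ᵀ.

Sanity check: (A − (4)·I) v_1 = (0, 0, 0, 0)ᵀ = 0. ✓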